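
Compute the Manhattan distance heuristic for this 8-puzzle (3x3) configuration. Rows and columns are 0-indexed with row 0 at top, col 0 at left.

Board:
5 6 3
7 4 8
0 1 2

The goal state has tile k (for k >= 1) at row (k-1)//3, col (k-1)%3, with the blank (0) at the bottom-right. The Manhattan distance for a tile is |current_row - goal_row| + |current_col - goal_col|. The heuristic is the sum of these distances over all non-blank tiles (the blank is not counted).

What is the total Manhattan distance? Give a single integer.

Answer: 14

Derivation:
Tile 5: at (0,0), goal (1,1), distance |0-1|+|0-1| = 2
Tile 6: at (0,1), goal (1,2), distance |0-1|+|1-2| = 2
Tile 3: at (0,2), goal (0,2), distance |0-0|+|2-2| = 0
Tile 7: at (1,0), goal (2,0), distance |1-2|+|0-0| = 1
Tile 4: at (1,1), goal (1,0), distance |1-1|+|1-0| = 1
Tile 8: at (1,2), goal (2,1), distance |1-2|+|2-1| = 2
Tile 1: at (2,1), goal (0,0), distance |2-0|+|1-0| = 3
Tile 2: at (2,2), goal (0,1), distance |2-0|+|2-1| = 3
Sum: 2 + 2 + 0 + 1 + 1 + 2 + 3 + 3 = 14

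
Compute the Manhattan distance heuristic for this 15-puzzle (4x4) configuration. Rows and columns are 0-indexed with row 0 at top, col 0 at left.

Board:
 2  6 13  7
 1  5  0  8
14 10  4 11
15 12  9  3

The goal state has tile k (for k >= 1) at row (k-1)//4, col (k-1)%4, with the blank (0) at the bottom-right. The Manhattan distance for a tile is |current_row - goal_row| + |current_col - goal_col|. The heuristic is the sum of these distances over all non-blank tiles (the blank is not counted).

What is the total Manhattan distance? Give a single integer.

Tile 2: (0,0)->(0,1) = 1
Tile 6: (0,1)->(1,1) = 1
Tile 13: (0,2)->(3,0) = 5
Tile 7: (0,3)->(1,2) = 2
Tile 1: (1,0)->(0,0) = 1
Tile 5: (1,1)->(1,0) = 1
Tile 8: (1,3)->(1,3) = 0
Tile 14: (2,0)->(3,1) = 2
Tile 10: (2,1)->(2,1) = 0
Tile 4: (2,2)->(0,3) = 3
Tile 11: (2,3)->(2,2) = 1
Tile 15: (3,0)->(3,2) = 2
Tile 12: (3,1)->(2,3) = 3
Tile 9: (3,2)->(2,0) = 3
Tile 3: (3,3)->(0,2) = 4
Sum: 1 + 1 + 5 + 2 + 1 + 1 + 0 + 2 + 0 + 3 + 1 + 2 + 3 + 3 + 4 = 29

Answer: 29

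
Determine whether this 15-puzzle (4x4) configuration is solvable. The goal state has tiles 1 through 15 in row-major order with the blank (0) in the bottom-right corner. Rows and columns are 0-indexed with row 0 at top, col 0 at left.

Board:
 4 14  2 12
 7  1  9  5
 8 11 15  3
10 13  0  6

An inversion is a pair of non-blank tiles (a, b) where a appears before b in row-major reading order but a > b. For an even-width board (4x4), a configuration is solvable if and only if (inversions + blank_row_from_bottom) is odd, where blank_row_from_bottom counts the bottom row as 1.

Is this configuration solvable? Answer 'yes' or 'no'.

Inversions: 45
Blank is in row 3 (0-indexed from top), which is row 1 counting from the bottom (bottom = 1).
45 + 1 = 46, which is even, so the puzzle is not solvable.

Answer: no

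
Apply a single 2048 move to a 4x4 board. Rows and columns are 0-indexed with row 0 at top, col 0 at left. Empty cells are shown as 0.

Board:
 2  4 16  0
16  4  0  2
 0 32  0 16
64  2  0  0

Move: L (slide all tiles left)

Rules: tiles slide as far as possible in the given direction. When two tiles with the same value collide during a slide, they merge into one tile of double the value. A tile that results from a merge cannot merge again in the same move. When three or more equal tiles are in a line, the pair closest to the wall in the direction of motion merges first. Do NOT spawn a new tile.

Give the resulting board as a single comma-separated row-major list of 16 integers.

Answer: 2, 4, 16, 0, 16, 4, 2, 0, 32, 16, 0, 0, 64, 2, 0, 0

Derivation:
Slide left:
row 0: [2, 4, 16, 0] -> [2, 4, 16, 0]
row 1: [16, 4, 0, 2] -> [16, 4, 2, 0]
row 2: [0, 32, 0, 16] -> [32, 16, 0, 0]
row 3: [64, 2, 0, 0] -> [64, 2, 0, 0]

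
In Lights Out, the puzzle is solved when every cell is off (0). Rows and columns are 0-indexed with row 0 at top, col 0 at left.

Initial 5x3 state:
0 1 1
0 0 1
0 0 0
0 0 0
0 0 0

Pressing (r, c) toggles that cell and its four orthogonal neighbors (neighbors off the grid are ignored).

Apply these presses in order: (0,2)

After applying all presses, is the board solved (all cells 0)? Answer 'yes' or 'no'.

After press 1 at (0,2):
0 0 0
0 0 0
0 0 0
0 0 0
0 0 0

Lights still on: 0

Answer: yes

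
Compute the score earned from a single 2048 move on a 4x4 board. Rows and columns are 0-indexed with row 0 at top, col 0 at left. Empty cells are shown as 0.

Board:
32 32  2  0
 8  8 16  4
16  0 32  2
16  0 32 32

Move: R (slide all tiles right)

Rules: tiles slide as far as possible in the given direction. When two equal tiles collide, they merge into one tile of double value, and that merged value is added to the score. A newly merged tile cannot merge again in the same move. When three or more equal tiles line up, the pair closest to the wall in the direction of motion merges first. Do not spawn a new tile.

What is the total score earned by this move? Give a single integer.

Answer: 144

Derivation:
Slide right:
row 0: [32, 32, 2, 0] -> [0, 0, 64, 2]  score +64 (running 64)
row 1: [8, 8, 16, 4] -> [0, 16, 16, 4]  score +16 (running 80)
row 2: [16, 0, 32, 2] -> [0, 16, 32, 2]  score +0 (running 80)
row 3: [16, 0, 32, 32] -> [0, 0, 16, 64]  score +64 (running 144)
Board after move:
 0  0 64  2
 0 16 16  4
 0 16 32  2
 0  0 16 64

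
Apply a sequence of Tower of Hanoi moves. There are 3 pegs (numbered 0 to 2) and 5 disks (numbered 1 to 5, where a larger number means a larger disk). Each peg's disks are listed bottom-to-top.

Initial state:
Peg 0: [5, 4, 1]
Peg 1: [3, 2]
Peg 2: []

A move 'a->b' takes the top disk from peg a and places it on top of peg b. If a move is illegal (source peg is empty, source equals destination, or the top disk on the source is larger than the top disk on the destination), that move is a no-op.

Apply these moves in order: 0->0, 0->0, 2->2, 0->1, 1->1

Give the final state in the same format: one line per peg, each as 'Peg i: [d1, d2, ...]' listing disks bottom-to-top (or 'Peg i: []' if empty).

After move 1 (0->0):
Peg 0: [5, 4, 1]
Peg 1: [3, 2]
Peg 2: []

After move 2 (0->0):
Peg 0: [5, 4, 1]
Peg 1: [3, 2]
Peg 2: []

After move 3 (2->2):
Peg 0: [5, 4, 1]
Peg 1: [3, 2]
Peg 2: []

After move 4 (0->1):
Peg 0: [5, 4]
Peg 1: [3, 2, 1]
Peg 2: []

After move 5 (1->1):
Peg 0: [5, 4]
Peg 1: [3, 2, 1]
Peg 2: []

Answer: Peg 0: [5, 4]
Peg 1: [3, 2, 1]
Peg 2: []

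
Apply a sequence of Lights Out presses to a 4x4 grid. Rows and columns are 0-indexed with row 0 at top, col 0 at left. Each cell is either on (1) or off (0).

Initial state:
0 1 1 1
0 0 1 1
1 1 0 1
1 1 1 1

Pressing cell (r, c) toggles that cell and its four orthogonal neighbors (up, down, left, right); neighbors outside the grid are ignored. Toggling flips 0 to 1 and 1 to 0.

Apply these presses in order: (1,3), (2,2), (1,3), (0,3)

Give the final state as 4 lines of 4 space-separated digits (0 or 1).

After press 1 at (1,3):
0 1 1 0
0 0 0 0
1 1 0 0
1 1 1 1

After press 2 at (2,2):
0 1 1 0
0 0 1 0
1 0 1 1
1 1 0 1

After press 3 at (1,3):
0 1 1 1
0 0 0 1
1 0 1 0
1 1 0 1

After press 4 at (0,3):
0 1 0 0
0 0 0 0
1 0 1 0
1 1 0 1

Answer: 0 1 0 0
0 0 0 0
1 0 1 0
1 1 0 1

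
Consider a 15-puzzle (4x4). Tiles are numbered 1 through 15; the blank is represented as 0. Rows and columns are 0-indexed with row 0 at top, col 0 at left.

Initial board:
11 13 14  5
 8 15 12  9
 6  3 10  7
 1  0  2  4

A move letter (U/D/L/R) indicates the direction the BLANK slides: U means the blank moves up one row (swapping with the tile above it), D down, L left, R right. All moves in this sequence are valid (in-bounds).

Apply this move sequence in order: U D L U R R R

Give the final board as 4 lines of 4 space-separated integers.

After move 1 (U):
11 13 14  5
 8 15 12  9
 6  0 10  7
 1  3  2  4

After move 2 (D):
11 13 14  5
 8 15 12  9
 6  3 10  7
 1  0  2  4

After move 3 (L):
11 13 14  5
 8 15 12  9
 6  3 10  7
 0  1  2  4

After move 4 (U):
11 13 14  5
 8 15 12  9
 0  3 10  7
 6  1  2  4

After move 5 (R):
11 13 14  5
 8 15 12  9
 3  0 10  7
 6  1  2  4

After move 6 (R):
11 13 14  5
 8 15 12  9
 3 10  0  7
 6  1  2  4

After move 7 (R):
11 13 14  5
 8 15 12  9
 3 10  7  0
 6  1  2  4

Answer: 11 13 14  5
 8 15 12  9
 3 10  7  0
 6  1  2  4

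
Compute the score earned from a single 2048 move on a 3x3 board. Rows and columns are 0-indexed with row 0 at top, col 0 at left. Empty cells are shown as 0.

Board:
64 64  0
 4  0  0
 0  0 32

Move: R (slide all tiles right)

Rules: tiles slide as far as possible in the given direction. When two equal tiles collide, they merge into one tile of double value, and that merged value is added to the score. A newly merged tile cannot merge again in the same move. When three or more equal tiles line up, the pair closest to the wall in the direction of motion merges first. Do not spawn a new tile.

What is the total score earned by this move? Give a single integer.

Answer: 128

Derivation:
Slide right:
row 0: [64, 64, 0] -> [0, 0, 128]  score +128 (running 128)
row 1: [4, 0, 0] -> [0, 0, 4]  score +0 (running 128)
row 2: [0, 0, 32] -> [0, 0, 32]  score +0 (running 128)
Board after move:
  0   0 128
  0   0   4
  0   0  32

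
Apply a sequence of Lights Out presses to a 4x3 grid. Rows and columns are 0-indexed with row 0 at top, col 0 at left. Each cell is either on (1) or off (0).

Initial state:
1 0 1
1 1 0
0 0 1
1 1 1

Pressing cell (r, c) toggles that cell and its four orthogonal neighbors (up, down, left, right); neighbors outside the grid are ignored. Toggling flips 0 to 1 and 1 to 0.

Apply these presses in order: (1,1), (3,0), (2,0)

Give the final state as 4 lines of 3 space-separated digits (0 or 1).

Answer: 1 1 1
1 0 1
0 0 1
1 0 1

Derivation:
After press 1 at (1,1):
1 1 1
0 0 1
0 1 1
1 1 1

After press 2 at (3,0):
1 1 1
0 0 1
1 1 1
0 0 1

After press 3 at (2,0):
1 1 1
1 0 1
0 0 1
1 0 1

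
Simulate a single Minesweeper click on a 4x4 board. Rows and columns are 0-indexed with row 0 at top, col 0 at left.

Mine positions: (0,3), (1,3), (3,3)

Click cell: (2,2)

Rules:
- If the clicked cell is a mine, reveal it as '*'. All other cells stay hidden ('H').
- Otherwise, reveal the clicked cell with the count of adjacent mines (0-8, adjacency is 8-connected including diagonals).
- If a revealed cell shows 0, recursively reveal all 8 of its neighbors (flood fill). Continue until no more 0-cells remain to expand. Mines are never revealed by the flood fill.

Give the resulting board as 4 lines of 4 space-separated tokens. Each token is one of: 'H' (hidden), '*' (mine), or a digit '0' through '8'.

H H H H
H H H H
H H 2 H
H H H H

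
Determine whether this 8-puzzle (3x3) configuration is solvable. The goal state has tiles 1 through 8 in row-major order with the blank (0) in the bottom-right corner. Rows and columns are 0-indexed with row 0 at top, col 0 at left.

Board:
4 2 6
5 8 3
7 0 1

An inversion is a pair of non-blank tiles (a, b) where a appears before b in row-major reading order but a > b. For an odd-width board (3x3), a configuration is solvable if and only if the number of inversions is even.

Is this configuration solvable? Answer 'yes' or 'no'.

Answer: yes

Derivation:
Inversions (pairs i<j in row-major order where tile[i] > tile[j] > 0): 14
14 is even, so the puzzle is solvable.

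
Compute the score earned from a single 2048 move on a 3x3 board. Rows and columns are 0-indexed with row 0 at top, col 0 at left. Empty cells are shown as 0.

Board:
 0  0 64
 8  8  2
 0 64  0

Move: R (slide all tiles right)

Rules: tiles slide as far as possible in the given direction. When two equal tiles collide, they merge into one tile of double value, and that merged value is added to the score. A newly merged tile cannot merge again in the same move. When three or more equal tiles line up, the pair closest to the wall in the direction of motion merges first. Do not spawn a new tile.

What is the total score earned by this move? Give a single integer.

Answer: 16

Derivation:
Slide right:
row 0: [0, 0, 64] -> [0, 0, 64]  score +0 (running 0)
row 1: [8, 8, 2] -> [0, 16, 2]  score +16 (running 16)
row 2: [0, 64, 0] -> [0, 0, 64]  score +0 (running 16)
Board after move:
 0  0 64
 0 16  2
 0  0 64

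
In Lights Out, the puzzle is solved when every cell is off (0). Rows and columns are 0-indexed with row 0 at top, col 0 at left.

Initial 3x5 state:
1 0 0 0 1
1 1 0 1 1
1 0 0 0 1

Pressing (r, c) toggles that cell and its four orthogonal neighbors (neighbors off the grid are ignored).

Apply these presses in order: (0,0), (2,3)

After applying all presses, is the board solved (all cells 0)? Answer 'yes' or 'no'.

Answer: no

Derivation:
After press 1 at (0,0):
0 1 0 0 1
0 1 0 1 1
1 0 0 0 1

After press 2 at (2,3):
0 1 0 0 1
0 1 0 0 1
1 0 1 1 0

Lights still on: 7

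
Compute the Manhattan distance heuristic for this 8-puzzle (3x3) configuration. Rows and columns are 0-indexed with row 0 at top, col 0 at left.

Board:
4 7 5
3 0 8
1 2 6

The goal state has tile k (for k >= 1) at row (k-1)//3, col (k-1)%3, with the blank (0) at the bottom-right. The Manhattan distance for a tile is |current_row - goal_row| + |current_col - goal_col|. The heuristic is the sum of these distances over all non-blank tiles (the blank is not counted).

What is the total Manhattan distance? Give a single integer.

Answer: 16

Derivation:
Tile 4: at (0,0), goal (1,0), distance |0-1|+|0-0| = 1
Tile 7: at (0,1), goal (2,0), distance |0-2|+|1-0| = 3
Tile 5: at (0,2), goal (1,1), distance |0-1|+|2-1| = 2
Tile 3: at (1,0), goal (0,2), distance |1-0|+|0-2| = 3
Tile 8: at (1,2), goal (2,1), distance |1-2|+|2-1| = 2
Tile 1: at (2,0), goal (0,0), distance |2-0|+|0-0| = 2
Tile 2: at (2,1), goal (0,1), distance |2-0|+|1-1| = 2
Tile 6: at (2,2), goal (1,2), distance |2-1|+|2-2| = 1
Sum: 1 + 3 + 2 + 3 + 2 + 2 + 2 + 1 = 16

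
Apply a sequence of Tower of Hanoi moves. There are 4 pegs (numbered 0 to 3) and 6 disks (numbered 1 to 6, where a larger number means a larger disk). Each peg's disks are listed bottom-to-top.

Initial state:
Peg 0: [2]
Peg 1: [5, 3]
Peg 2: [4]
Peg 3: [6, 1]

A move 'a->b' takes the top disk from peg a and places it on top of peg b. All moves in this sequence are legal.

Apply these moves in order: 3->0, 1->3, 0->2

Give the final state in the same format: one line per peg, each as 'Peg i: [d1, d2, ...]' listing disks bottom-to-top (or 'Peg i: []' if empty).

Answer: Peg 0: [2]
Peg 1: [5]
Peg 2: [4, 1]
Peg 3: [6, 3]

Derivation:
After move 1 (3->0):
Peg 0: [2, 1]
Peg 1: [5, 3]
Peg 2: [4]
Peg 3: [6]

After move 2 (1->3):
Peg 0: [2, 1]
Peg 1: [5]
Peg 2: [4]
Peg 3: [6, 3]

After move 3 (0->2):
Peg 0: [2]
Peg 1: [5]
Peg 2: [4, 1]
Peg 3: [6, 3]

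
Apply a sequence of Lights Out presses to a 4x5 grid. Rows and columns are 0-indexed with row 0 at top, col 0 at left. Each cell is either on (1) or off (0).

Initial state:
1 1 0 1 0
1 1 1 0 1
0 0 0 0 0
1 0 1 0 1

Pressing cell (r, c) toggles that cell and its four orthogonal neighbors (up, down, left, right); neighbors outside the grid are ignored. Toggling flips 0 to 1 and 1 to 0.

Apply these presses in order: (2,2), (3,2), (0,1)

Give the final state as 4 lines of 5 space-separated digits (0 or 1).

After press 1 at (2,2):
1 1 0 1 0
1 1 0 0 1
0 1 1 1 0
1 0 0 0 1

After press 2 at (3,2):
1 1 0 1 0
1 1 0 0 1
0 1 0 1 0
1 1 1 1 1

After press 3 at (0,1):
0 0 1 1 0
1 0 0 0 1
0 1 0 1 0
1 1 1 1 1

Answer: 0 0 1 1 0
1 0 0 0 1
0 1 0 1 0
1 1 1 1 1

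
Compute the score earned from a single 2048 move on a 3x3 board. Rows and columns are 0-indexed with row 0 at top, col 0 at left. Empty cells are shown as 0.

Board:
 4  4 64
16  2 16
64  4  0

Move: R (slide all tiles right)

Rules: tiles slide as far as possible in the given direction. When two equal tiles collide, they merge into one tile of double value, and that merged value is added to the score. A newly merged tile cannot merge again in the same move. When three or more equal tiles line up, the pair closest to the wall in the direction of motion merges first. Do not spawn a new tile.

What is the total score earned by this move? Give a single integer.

Slide right:
row 0: [4, 4, 64] -> [0, 8, 64]  score +8 (running 8)
row 1: [16, 2, 16] -> [16, 2, 16]  score +0 (running 8)
row 2: [64, 4, 0] -> [0, 64, 4]  score +0 (running 8)
Board after move:
 0  8 64
16  2 16
 0 64  4

Answer: 8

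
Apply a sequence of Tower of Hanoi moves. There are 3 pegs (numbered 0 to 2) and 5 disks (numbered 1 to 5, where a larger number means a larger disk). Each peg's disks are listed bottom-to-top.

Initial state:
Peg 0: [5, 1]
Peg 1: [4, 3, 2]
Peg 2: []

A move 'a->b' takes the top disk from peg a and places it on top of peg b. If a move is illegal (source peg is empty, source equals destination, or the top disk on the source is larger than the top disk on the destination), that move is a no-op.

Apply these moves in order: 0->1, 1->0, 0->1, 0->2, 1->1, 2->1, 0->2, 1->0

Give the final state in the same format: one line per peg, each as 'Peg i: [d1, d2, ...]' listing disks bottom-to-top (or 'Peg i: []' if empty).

After move 1 (0->1):
Peg 0: [5]
Peg 1: [4, 3, 2, 1]
Peg 2: []

After move 2 (1->0):
Peg 0: [5, 1]
Peg 1: [4, 3, 2]
Peg 2: []

After move 3 (0->1):
Peg 0: [5]
Peg 1: [4, 3, 2, 1]
Peg 2: []

After move 4 (0->2):
Peg 0: []
Peg 1: [4, 3, 2, 1]
Peg 2: [5]

After move 5 (1->1):
Peg 0: []
Peg 1: [4, 3, 2, 1]
Peg 2: [5]

After move 6 (2->1):
Peg 0: []
Peg 1: [4, 3, 2, 1]
Peg 2: [5]

After move 7 (0->2):
Peg 0: []
Peg 1: [4, 3, 2, 1]
Peg 2: [5]

After move 8 (1->0):
Peg 0: [1]
Peg 1: [4, 3, 2]
Peg 2: [5]

Answer: Peg 0: [1]
Peg 1: [4, 3, 2]
Peg 2: [5]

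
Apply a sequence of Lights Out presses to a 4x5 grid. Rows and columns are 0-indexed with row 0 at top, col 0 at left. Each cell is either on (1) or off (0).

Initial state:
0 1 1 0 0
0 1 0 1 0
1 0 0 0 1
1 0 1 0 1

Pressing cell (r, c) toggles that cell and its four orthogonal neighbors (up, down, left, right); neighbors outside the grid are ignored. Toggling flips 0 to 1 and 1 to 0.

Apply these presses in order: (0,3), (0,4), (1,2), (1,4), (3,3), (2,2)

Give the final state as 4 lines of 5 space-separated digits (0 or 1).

Answer: 0 1 1 0 1
0 0 0 0 0
1 1 0 0 0
1 0 1 1 0

Derivation:
After press 1 at (0,3):
0 1 0 1 1
0 1 0 0 0
1 0 0 0 1
1 0 1 0 1

After press 2 at (0,4):
0 1 0 0 0
0 1 0 0 1
1 0 0 0 1
1 0 1 0 1

After press 3 at (1,2):
0 1 1 0 0
0 0 1 1 1
1 0 1 0 1
1 0 1 0 1

After press 4 at (1,4):
0 1 1 0 1
0 0 1 0 0
1 0 1 0 0
1 0 1 0 1

After press 5 at (3,3):
0 1 1 0 1
0 0 1 0 0
1 0 1 1 0
1 0 0 1 0

After press 6 at (2,2):
0 1 1 0 1
0 0 0 0 0
1 1 0 0 0
1 0 1 1 0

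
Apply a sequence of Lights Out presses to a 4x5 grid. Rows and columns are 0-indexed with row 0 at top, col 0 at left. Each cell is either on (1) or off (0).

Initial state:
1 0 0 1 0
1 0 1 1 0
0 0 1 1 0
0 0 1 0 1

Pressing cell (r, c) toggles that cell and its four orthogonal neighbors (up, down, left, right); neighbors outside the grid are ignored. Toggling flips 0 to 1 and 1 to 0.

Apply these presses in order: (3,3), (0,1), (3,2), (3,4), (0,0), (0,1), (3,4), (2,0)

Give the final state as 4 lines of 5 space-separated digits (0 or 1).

Answer: 0 1 0 1 0
1 0 1 1 0
1 1 0 0 0
1 1 1 0 0

Derivation:
After press 1 at (3,3):
1 0 0 1 0
1 0 1 1 0
0 0 1 0 0
0 0 0 1 0

After press 2 at (0,1):
0 1 1 1 0
1 1 1 1 0
0 0 1 0 0
0 0 0 1 0

After press 3 at (3,2):
0 1 1 1 0
1 1 1 1 0
0 0 0 0 0
0 1 1 0 0

After press 4 at (3,4):
0 1 1 1 0
1 1 1 1 0
0 0 0 0 1
0 1 1 1 1

After press 5 at (0,0):
1 0 1 1 0
0 1 1 1 0
0 0 0 0 1
0 1 1 1 1

After press 6 at (0,1):
0 1 0 1 0
0 0 1 1 0
0 0 0 0 1
0 1 1 1 1

After press 7 at (3,4):
0 1 0 1 0
0 0 1 1 0
0 0 0 0 0
0 1 1 0 0

After press 8 at (2,0):
0 1 0 1 0
1 0 1 1 0
1 1 0 0 0
1 1 1 0 0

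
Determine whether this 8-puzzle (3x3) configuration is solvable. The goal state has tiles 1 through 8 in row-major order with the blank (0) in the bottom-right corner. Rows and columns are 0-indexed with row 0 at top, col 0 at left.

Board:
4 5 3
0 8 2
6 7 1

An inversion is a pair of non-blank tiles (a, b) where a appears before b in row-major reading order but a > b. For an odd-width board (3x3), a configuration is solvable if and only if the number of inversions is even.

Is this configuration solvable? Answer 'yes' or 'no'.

Inversions (pairs i<j in row-major order where tile[i] > tile[j] > 0): 15
15 is odd, so the puzzle is not solvable.

Answer: no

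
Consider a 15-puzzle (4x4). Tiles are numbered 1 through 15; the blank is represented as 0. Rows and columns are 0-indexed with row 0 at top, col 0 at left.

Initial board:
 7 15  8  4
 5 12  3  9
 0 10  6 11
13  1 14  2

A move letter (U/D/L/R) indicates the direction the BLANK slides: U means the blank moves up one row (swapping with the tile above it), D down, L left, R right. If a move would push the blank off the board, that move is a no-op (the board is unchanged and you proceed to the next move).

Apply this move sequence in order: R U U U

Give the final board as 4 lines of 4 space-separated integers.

Answer:  7  0  8  4
 5 15  3  9
10 12  6 11
13  1 14  2

Derivation:
After move 1 (R):
 7 15  8  4
 5 12  3  9
10  0  6 11
13  1 14  2

After move 2 (U):
 7 15  8  4
 5  0  3  9
10 12  6 11
13  1 14  2

After move 3 (U):
 7  0  8  4
 5 15  3  9
10 12  6 11
13  1 14  2

After move 4 (U):
 7  0  8  4
 5 15  3  9
10 12  6 11
13  1 14  2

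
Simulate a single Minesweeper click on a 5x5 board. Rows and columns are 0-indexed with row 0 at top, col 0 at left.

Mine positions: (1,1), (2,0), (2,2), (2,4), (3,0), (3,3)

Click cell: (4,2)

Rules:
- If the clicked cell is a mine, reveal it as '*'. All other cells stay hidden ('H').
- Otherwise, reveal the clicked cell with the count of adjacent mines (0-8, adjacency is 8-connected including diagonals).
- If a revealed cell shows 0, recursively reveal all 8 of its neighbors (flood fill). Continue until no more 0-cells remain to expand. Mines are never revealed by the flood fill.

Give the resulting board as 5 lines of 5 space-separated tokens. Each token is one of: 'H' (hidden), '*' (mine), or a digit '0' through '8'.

H H H H H
H H H H H
H H H H H
H H H H H
H H 1 H H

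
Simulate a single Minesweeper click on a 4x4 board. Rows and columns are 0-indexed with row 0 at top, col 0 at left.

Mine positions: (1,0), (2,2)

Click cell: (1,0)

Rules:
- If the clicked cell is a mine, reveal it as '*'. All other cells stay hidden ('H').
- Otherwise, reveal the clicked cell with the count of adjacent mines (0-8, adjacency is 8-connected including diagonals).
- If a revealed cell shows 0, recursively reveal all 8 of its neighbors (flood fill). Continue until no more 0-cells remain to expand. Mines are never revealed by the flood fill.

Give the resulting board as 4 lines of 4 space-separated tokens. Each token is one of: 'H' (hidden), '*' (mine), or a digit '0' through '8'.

H H H H
* H H H
H H H H
H H H H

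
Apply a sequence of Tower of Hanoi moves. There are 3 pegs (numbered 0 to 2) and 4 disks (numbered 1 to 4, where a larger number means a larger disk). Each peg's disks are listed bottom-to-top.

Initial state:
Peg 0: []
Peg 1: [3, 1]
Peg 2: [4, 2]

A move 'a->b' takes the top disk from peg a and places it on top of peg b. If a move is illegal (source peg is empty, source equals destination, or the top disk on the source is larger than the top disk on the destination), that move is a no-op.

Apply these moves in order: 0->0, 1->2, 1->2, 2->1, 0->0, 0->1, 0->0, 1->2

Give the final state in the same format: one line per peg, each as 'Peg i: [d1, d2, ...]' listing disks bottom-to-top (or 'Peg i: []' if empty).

After move 1 (0->0):
Peg 0: []
Peg 1: [3, 1]
Peg 2: [4, 2]

After move 2 (1->2):
Peg 0: []
Peg 1: [3]
Peg 2: [4, 2, 1]

After move 3 (1->2):
Peg 0: []
Peg 1: [3]
Peg 2: [4, 2, 1]

After move 4 (2->1):
Peg 0: []
Peg 1: [3, 1]
Peg 2: [4, 2]

After move 5 (0->0):
Peg 0: []
Peg 1: [3, 1]
Peg 2: [4, 2]

After move 6 (0->1):
Peg 0: []
Peg 1: [3, 1]
Peg 2: [4, 2]

After move 7 (0->0):
Peg 0: []
Peg 1: [3, 1]
Peg 2: [4, 2]

After move 8 (1->2):
Peg 0: []
Peg 1: [3]
Peg 2: [4, 2, 1]

Answer: Peg 0: []
Peg 1: [3]
Peg 2: [4, 2, 1]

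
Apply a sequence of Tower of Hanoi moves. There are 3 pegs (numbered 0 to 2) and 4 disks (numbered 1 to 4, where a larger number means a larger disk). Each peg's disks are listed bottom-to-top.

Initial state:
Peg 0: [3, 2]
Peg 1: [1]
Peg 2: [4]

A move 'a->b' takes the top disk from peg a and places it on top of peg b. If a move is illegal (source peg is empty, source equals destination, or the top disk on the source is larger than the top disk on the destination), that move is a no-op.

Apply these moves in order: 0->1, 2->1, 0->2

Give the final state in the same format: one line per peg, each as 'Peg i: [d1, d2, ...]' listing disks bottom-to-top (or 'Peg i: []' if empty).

After move 1 (0->1):
Peg 0: [3, 2]
Peg 1: [1]
Peg 2: [4]

After move 2 (2->1):
Peg 0: [3, 2]
Peg 1: [1]
Peg 2: [4]

After move 3 (0->2):
Peg 0: [3]
Peg 1: [1]
Peg 2: [4, 2]

Answer: Peg 0: [3]
Peg 1: [1]
Peg 2: [4, 2]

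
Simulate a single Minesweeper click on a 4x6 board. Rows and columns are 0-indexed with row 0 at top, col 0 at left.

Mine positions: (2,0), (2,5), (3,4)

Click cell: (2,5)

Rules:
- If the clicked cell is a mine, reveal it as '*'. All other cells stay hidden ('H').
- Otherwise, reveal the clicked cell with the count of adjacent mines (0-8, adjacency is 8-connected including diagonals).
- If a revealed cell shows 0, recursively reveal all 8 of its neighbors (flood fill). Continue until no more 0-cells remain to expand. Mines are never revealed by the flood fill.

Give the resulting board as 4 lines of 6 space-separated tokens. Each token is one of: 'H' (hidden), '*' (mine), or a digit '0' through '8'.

H H H H H H
H H H H H H
H H H H H *
H H H H H H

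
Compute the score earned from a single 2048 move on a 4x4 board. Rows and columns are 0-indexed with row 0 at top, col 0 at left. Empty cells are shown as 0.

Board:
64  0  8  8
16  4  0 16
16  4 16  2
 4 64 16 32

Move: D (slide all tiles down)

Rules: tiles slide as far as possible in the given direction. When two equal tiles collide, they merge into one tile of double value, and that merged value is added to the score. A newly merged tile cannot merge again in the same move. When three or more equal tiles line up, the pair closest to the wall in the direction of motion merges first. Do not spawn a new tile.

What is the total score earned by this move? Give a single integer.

Slide down:
col 0: [64, 16, 16, 4] -> [0, 64, 32, 4]  score +32 (running 32)
col 1: [0, 4, 4, 64] -> [0, 0, 8, 64]  score +8 (running 40)
col 2: [8, 0, 16, 16] -> [0, 0, 8, 32]  score +32 (running 72)
col 3: [8, 16, 2, 32] -> [8, 16, 2, 32]  score +0 (running 72)
Board after move:
 0  0  0  8
64  0  0 16
32  8  8  2
 4 64 32 32

Answer: 72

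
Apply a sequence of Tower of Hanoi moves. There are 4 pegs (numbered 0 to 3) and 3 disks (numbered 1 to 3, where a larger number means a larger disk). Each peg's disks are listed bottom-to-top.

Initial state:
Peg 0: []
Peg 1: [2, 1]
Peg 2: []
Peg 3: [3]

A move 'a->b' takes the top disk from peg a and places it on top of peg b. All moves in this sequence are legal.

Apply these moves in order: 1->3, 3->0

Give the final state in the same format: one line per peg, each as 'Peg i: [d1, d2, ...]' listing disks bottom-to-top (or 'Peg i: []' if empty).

After move 1 (1->3):
Peg 0: []
Peg 1: [2]
Peg 2: []
Peg 3: [3, 1]

After move 2 (3->0):
Peg 0: [1]
Peg 1: [2]
Peg 2: []
Peg 3: [3]

Answer: Peg 0: [1]
Peg 1: [2]
Peg 2: []
Peg 3: [3]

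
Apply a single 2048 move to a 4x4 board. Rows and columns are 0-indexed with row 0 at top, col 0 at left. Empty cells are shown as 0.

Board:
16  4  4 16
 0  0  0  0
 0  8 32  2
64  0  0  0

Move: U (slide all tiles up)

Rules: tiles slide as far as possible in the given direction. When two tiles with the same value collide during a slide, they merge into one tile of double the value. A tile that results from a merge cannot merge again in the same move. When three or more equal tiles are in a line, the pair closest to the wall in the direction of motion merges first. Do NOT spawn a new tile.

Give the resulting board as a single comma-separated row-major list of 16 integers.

Answer: 16, 4, 4, 16, 64, 8, 32, 2, 0, 0, 0, 0, 0, 0, 0, 0

Derivation:
Slide up:
col 0: [16, 0, 0, 64] -> [16, 64, 0, 0]
col 1: [4, 0, 8, 0] -> [4, 8, 0, 0]
col 2: [4, 0, 32, 0] -> [4, 32, 0, 0]
col 3: [16, 0, 2, 0] -> [16, 2, 0, 0]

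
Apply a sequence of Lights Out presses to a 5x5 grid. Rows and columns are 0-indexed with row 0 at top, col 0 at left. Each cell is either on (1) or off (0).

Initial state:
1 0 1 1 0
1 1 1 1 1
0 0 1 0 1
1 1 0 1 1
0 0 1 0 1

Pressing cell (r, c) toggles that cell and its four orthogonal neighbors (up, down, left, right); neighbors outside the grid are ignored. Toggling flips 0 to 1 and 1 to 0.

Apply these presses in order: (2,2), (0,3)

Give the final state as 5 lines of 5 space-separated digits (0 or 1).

After press 1 at (2,2):
1 0 1 1 0
1 1 0 1 1
0 1 0 1 1
1 1 1 1 1
0 0 1 0 1

After press 2 at (0,3):
1 0 0 0 1
1 1 0 0 1
0 1 0 1 1
1 1 1 1 1
0 0 1 0 1

Answer: 1 0 0 0 1
1 1 0 0 1
0 1 0 1 1
1 1 1 1 1
0 0 1 0 1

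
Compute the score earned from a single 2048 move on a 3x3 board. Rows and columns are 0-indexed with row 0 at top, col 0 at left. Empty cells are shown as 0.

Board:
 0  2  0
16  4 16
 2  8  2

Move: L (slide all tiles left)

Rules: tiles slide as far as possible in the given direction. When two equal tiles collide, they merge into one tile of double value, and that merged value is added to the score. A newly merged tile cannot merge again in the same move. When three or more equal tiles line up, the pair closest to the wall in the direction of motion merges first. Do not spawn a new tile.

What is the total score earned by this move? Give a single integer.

Answer: 0

Derivation:
Slide left:
row 0: [0, 2, 0] -> [2, 0, 0]  score +0 (running 0)
row 1: [16, 4, 16] -> [16, 4, 16]  score +0 (running 0)
row 2: [2, 8, 2] -> [2, 8, 2]  score +0 (running 0)
Board after move:
 2  0  0
16  4 16
 2  8  2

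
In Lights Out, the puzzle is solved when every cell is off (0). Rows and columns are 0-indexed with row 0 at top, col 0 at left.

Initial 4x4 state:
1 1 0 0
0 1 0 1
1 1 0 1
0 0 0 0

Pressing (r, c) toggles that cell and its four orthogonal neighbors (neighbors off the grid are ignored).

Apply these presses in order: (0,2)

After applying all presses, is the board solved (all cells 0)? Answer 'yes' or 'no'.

Answer: no

Derivation:
After press 1 at (0,2):
1 0 1 1
0 1 1 1
1 1 0 1
0 0 0 0

Lights still on: 9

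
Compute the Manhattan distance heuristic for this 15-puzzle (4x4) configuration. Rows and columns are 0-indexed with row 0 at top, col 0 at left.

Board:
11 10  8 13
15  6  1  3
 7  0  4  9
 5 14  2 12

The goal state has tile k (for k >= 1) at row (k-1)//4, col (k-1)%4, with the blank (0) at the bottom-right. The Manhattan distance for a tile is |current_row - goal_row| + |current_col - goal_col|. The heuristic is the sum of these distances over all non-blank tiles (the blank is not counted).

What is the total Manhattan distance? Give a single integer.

Tile 11: at (0,0), goal (2,2), distance |0-2|+|0-2| = 4
Tile 10: at (0,1), goal (2,1), distance |0-2|+|1-1| = 2
Tile 8: at (0,2), goal (1,3), distance |0-1|+|2-3| = 2
Tile 13: at (0,3), goal (3,0), distance |0-3|+|3-0| = 6
Tile 15: at (1,0), goal (3,2), distance |1-3|+|0-2| = 4
Tile 6: at (1,1), goal (1,1), distance |1-1|+|1-1| = 0
Tile 1: at (1,2), goal (0,0), distance |1-0|+|2-0| = 3
Tile 3: at (1,3), goal (0,2), distance |1-0|+|3-2| = 2
Tile 7: at (2,0), goal (1,2), distance |2-1|+|0-2| = 3
Tile 4: at (2,2), goal (0,3), distance |2-0|+|2-3| = 3
Tile 9: at (2,3), goal (2,0), distance |2-2|+|3-0| = 3
Tile 5: at (3,0), goal (1,0), distance |3-1|+|0-0| = 2
Tile 14: at (3,1), goal (3,1), distance |3-3|+|1-1| = 0
Tile 2: at (3,2), goal (0,1), distance |3-0|+|2-1| = 4
Tile 12: at (3,3), goal (2,3), distance |3-2|+|3-3| = 1
Sum: 4 + 2 + 2 + 6 + 4 + 0 + 3 + 2 + 3 + 3 + 3 + 2 + 0 + 4 + 1 = 39

Answer: 39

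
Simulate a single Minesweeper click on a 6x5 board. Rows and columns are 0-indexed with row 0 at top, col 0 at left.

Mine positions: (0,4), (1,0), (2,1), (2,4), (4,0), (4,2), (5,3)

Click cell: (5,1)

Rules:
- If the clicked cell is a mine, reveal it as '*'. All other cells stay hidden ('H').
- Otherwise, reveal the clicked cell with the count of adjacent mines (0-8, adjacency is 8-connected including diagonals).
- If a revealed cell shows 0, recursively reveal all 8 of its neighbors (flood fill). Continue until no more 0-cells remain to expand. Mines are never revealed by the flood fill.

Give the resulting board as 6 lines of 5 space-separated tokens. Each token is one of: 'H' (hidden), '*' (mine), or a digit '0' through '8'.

H H H H H
H H H H H
H H H H H
H H H H H
H H H H H
H 2 H H H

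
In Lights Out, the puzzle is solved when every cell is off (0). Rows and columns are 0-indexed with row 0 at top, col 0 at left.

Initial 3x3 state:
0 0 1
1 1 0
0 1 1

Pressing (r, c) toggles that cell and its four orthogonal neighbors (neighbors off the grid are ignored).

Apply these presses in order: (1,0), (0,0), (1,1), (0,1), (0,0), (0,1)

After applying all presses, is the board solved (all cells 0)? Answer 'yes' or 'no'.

Answer: no

Derivation:
After press 1 at (1,0):
1 0 1
0 0 0
1 1 1

After press 2 at (0,0):
0 1 1
1 0 0
1 1 1

After press 3 at (1,1):
0 0 1
0 1 1
1 0 1

After press 4 at (0,1):
1 1 0
0 0 1
1 0 1

After press 5 at (0,0):
0 0 0
1 0 1
1 0 1

After press 6 at (0,1):
1 1 1
1 1 1
1 0 1

Lights still on: 8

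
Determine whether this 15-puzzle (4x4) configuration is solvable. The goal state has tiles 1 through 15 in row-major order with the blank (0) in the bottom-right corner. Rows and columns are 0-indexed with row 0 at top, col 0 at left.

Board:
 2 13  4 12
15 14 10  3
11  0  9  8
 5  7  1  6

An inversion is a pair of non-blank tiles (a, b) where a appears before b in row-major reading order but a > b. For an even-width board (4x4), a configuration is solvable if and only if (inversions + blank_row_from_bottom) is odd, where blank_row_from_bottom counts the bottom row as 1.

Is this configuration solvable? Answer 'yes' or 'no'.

Answer: no

Derivation:
Inversions: 68
Blank is in row 2 (0-indexed from top), which is row 2 counting from the bottom (bottom = 1).
68 + 2 = 70, which is even, so the puzzle is not solvable.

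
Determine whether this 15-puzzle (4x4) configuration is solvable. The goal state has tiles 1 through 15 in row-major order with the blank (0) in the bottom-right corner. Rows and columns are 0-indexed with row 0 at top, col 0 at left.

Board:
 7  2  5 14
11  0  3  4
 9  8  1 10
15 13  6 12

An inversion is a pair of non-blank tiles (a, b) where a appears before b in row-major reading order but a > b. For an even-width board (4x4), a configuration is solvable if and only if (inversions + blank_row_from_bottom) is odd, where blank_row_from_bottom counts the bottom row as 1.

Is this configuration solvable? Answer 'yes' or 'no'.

Inversions: 40
Blank is in row 1 (0-indexed from top), which is row 3 counting from the bottom (bottom = 1).
40 + 3 = 43, which is odd, so the puzzle is solvable.

Answer: yes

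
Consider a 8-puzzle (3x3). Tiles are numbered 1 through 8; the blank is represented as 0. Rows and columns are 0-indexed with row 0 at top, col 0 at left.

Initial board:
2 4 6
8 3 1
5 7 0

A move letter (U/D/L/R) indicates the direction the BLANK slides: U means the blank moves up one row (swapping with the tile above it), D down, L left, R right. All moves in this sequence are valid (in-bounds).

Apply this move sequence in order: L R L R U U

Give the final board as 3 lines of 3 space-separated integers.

After move 1 (L):
2 4 6
8 3 1
5 0 7

After move 2 (R):
2 4 6
8 3 1
5 7 0

After move 3 (L):
2 4 6
8 3 1
5 0 7

After move 4 (R):
2 4 6
8 3 1
5 7 0

After move 5 (U):
2 4 6
8 3 0
5 7 1

After move 6 (U):
2 4 0
8 3 6
5 7 1

Answer: 2 4 0
8 3 6
5 7 1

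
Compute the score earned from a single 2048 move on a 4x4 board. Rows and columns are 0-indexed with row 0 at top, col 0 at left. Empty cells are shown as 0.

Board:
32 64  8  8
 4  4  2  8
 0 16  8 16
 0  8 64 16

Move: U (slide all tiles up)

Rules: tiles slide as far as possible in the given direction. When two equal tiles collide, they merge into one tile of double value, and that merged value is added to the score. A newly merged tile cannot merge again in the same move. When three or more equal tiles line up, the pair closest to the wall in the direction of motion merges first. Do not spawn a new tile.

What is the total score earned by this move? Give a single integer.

Slide up:
col 0: [32, 4, 0, 0] -> [32, 4, 0, 0]  score +0 (running 0)
col 1: [64, 4, 16, 8] -> [64, 4, 16, 8]  score +0 (running 0)
col 2: [8, 2, 8, 64] -> [8, 2, 8, 64]  score +0 (running 0)
col 3: [8, 8, 16, 16] -> [16, 32, 0, 0]  score +48 (running 48)
Board after move:
32 64  8 16
 4  4  2 32
 0 16  8  0
 0  8 64  0

Answer: 48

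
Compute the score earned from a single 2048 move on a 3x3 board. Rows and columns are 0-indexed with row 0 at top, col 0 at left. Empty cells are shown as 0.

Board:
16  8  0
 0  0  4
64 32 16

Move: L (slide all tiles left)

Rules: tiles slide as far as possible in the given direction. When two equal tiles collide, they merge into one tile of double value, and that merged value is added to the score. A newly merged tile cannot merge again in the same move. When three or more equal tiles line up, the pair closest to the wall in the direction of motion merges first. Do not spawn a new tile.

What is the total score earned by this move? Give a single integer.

Slide left:
row 0: [16, 8, 0] -> [16, 8, 0]  score +0 (running 0)
row 1: [0, 0, 4] -> [4, 0, 0]  score +0 (running 0)
row 2: [64, 32, 16] -> [64, 32, 16]  score +0 (running 0)
Board after move:
16  8  0
 4  0  0
64 32 16

Answer: 0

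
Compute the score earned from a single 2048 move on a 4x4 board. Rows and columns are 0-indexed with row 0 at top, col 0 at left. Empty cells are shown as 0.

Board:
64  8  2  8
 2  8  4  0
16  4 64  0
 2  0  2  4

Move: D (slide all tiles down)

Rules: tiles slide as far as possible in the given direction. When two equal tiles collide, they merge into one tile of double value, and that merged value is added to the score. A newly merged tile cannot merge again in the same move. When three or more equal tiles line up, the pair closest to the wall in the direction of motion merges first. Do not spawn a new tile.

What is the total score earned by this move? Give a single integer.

Slide down:
col 0: [64, 2, 16, 2] -> [64, 2, 16, 2]  score +0 (running 0)
col 1: [8, 8, 4, 0] -> [0, 0, 16, 4]  score +16 (running 16)
col 2: [2, 4, 64, 2] -> [2, 4, 64, 2]  score +0 (running 16)
col 3: [8, 0, 0, 4] -> [0, 0, 8, 4]  score +0 (running 16)
Board after move:
64  0  2  0
 2  0  4  0
16 16 64  8
 2  4  2  4

Answer: 16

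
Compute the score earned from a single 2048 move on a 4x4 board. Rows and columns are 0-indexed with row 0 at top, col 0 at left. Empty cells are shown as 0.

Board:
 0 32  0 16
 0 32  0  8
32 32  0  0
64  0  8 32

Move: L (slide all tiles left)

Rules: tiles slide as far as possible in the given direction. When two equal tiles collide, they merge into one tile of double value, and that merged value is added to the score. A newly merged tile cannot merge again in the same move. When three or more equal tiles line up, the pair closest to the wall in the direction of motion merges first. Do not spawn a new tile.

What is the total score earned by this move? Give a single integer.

Slide left:
row 0: [0, 32, 0, 16] -> [32, 16, 0, 0]  score +0 (running 0)
row 1: [0, 32, 0, 8] -> [32, 8, 0, 0]  score +0 (running 0)
row 2: [32, 32, 0, 0] -> [64, 0, 0, 0]  score +64 (running 64)
row 3: [64, 0, 8, 32] -> [64, 8, 32, 0]  score +0 (running 64)
Board after move:
32 16  0  0
32  8  0  0
64  0  0  0
64  8 32  0

Answer: 64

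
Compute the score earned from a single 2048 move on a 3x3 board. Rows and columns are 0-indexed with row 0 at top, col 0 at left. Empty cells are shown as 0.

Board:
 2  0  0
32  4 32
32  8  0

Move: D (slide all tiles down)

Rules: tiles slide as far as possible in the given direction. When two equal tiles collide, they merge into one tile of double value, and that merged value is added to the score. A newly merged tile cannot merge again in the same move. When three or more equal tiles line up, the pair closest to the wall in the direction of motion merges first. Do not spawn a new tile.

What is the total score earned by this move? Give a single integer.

Slide down:
col 0: [2, 32, 32] -> [0, 2, 64]  score +64 (running 64)
col 1: [0, 4, 8] -> [0, 4, 8]  score +0 (running 64)
col 2: [0, 32, 0] -> [0, 0, 32]  score +0 (running 64)
Board after move:
 0  0  0
 2  4  0
64  8 32

Answer: 64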